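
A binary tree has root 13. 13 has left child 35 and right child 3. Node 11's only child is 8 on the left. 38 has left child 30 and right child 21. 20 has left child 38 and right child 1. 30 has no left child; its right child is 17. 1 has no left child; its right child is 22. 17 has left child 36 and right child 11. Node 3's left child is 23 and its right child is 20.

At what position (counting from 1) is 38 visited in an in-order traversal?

10

In-order visits the left subtree, then the node, then the right subtree.
At 13: go left to 35.
  35 is a leaf — visit 35.
Visit 13.
At 13: go right to 3.
  At 3: go left to 23.
    23 is a leaf — visit 23.
  Visit 3.
  At 3: go right to 20.
    At 20: go left to 38.
      At 38: go left to 30.
        At 30: no left child.
        Visit 30.
        At 30: go right to 17.
          At 17: go left to 36.
            36 is a leaf — visit 36.
          Visit 17.
          At 17: go right to 11.
            At 11: go left to 8.
              8 is a leaf — visit 8.
            Visit 11.
            At 11: no right child.
      Visit 38.
      At 38: go right to 21.
        21 is a leaf — visit 21.
    Visit 20.
    At 20: go right to 1.
      At 1: no left child.
      Visit 1.
      At 1: go right to 22.
        22 is a leaf — visit 22.
Full in-order sequence: 35, 13, 23, 3, 30, 36, 17, 8, 11, 38, 21, 20, 1, 22.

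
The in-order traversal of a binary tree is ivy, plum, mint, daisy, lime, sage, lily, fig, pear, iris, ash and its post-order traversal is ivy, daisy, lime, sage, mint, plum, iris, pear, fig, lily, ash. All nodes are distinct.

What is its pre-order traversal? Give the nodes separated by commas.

The last element of post-order is the root; it splits in-order into left and right subtrees.
Root ash: left subtree has 10 nodes {ivy, plum, mint, daisy, lime, sage, lily, fig, pear, iris}, right has 0 { }.
  Root lily: left subtree has 6 nodes {ivy, plum, mint, daisy, lime, sage}, right has 3 {fig, pear, iris}.
    Root plum: left subtree has 1 node {ivy}, right has 4 {mint, daisy, lime, sage}.
      Root mint: left subtree has 0 nodes { }, right has 3 {daisy, lime, sage}.
        Root sage: left subtree has 2 nodes {daisy, lime}, right has 0 { }.
          Root lime: left subtree has 1 node {daisy}, right has 0 { }.
    Root fig: left subtree has 0 nodes { }, right has 2 {pear, iris}.
      Root pear: left subtree has 0 nodes { }, right has 1 {iris}.

ash, lily, plum, ivy, mint, sage, lime, daisy, fig, pear, iris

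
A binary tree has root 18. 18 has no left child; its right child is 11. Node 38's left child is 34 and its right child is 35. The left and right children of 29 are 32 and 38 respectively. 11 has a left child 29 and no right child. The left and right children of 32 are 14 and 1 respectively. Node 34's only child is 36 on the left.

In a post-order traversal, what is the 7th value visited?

38

Post-order visits the left subtree, then the right subtree, then the node.
At 18: no left child.
At 18: go right to 11.
  At 11: go left to 29.
    At 29: go left to 32.
      At 32: go left to 14.
        14 is a leaf — visit 14.
      At 32: go right to 1.
        1 is a leaf — visit 1.
      Visit 32.
    At 29: go right to 38.
      At 38: go left to 34.
        At 34: go left to 36.
          36 is a leaf — visit 36.
        At 34: no right child.
        Visit 34.
      At 38: go right to 35.
        35 is a leaf — visit 35.
      Visit 38.
    Visit 29.
  At 11: no right child.
  Visit 11.
Visit 18.
Full post-order sequence: 14, 1, 32, 36, 34, 35, 38, 29, 11, 18.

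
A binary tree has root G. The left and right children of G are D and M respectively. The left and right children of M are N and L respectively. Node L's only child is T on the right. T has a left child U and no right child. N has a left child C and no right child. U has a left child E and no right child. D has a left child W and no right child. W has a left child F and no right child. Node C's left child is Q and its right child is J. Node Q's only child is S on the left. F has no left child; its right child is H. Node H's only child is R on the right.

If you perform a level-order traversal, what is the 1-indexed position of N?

5

Level-order visits nodes level by level from the root, left to right within each level.
Level 0: G
Level 1: D, M
Level 2: W, N, L
Level 3: F, C, T
Level 4: H, Q, J, U
Level 5: R, S, E
Full level-order sequence: G, D, M, W, N, L, F, C, T, H, Q, J, U, R, S, E.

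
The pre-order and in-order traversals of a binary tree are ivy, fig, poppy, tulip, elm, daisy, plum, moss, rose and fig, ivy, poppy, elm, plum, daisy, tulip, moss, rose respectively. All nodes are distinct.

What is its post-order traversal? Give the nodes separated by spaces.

The first element of pre-order is the root; it splits in-order into left and right subtrees.
Root ivy: left subtree has 1 node {fig}, right has 7 {poppy, elm, plum, daisy, tulip, moss, rose}.
  Root poppy: left subtree has 0 nodes { }, right has 6 {elm, plum, daisy, tulip, moss, rose}.
    Root tulip: left subtree has 3 nodes {elm, plum, daisy}, right has 2 {moss, rose}.
      Root elm: left subtree has 0 nodes { }, right has 2 {plum, daisy}.
        Root daisy: left subtree has 1 node {plum}, right has 0 { }.
      Root moss: left subtree has 0 nodes { }, right has 1 {rose}.

fig plum daisy elm rose moss tulip poppy ivy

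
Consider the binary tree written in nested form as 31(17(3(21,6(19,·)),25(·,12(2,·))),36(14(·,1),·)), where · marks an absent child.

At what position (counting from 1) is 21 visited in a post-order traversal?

Post-order visits the left subtree, then the right subtree, then the node.
At 31: go left to 17.
  At 17: go left to 3.
    At 3: go left to 21.
      21 is a leaf — visit 21.
    At 3: go right to 6.
      At 6: go left to 19.
        19 is a leaf — visit 19.
      At 6: no right child.
      Visit 6.
    Visit 3.
  At 17: go right to 25.
    At 25: no left child.
    At 25: go right to 12.
      At 12: go left to 2.
        2 is a leaf — visit 2.
      At 12: no right child.
      Visit 12.
    Visit 25.
  Visit 17.
At 31: go right to 36.
  At 36: go left to 14.
    At 14: no left child.
    At 14: go right to 1.
      1 is a leaf — visit 1.
    Visit 14.
  At 36: no right child.
  Visit 36.
Visit 31.
Full post-order sequence: 21, 19, 6, 3, 2, 12, 25, 17, 1, 14, 36, 31.

1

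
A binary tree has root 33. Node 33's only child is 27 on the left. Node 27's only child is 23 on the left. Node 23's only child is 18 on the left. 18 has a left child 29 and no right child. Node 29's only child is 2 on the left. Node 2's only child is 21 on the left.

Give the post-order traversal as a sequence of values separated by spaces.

Post-order visits the left subtree, then the right subtree, then the node.
At 33: go left to 27.
  At 27: go left to 23.
    At 23: go left to 18.
      At 18: go left to 29.
        At 29: go left to 2.
          At 2: go left to 21.
            21 is a leaf — visit 21.
          At 2: no right child.
          Visit 2.
        At 29: no right child.
        Visit 29.
      At 18: no right child.
      Visit 18.
    At 23: no right child.
    Visit 23.
  At 27: no right child.
  Visit 27.
At 33: no right child.
Visit 33.

21 2 29 18 23 27 33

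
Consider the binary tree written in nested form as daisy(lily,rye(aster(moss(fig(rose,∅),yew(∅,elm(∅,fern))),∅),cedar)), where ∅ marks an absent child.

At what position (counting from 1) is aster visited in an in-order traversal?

9

In-order visits the left subtree, then the node, then the right subtree.
At daisy: go left to lily.
  lily is a leaf — visit lily.
Visit daisy.
At daisy: go right to rye.
  At rye: go left to aster.
    At aster: go left to moss.
      At moss: go left to fig.
        At fig: go left to rose.
          rose is a leaf — visit rose.
        Visit fig.
        At fig: no right child.
      Visit moss.
      At moss: go right to yew.
        At yew: no left child.
        Visit yew.
        At yew: go right to elm.
          At elm: no left child.
          Visit elm.
          At elm: go right to fern.
            fern is a leaf — visit fern.
    Visit aster.
    At aster: no right child.
  Visit rye.
  At rye: go right to cedar.
    cedar is a leaf — visit cedar.
Full in-order sequence: lily, daisy, rose, fig, moss, yew, elm, fern, aster, rye, cedar.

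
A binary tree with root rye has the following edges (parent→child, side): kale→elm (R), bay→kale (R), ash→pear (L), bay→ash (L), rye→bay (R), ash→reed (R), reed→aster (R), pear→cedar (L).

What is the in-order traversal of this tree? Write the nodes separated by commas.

rye, cedar, pear, ash, reed, aster, bay, kale, elm

In-order visits the left subtree, then the node, then the right subtree.
At rye: no left child.
Visit rye.
At rye: go right to bay.
  At bay: go left to ash.
    At ash: go left to pear.
      At pear: go left to cedar.
        cedar is a leaf — visit cedar.
      Visit pear.
      At pear: no right child.
    Visit ash.
    At ash: go right to reed.
      At reed: no left child.
      Visit reed.
      At reed: go right to aster.
        aster is a leaf — visit aster.
  Visit bay.
  At bay: go right to kale.
    At kale: no left child.
    Visit kale.
    At kale: go right to elm.
      elm is a leaf — visit elm.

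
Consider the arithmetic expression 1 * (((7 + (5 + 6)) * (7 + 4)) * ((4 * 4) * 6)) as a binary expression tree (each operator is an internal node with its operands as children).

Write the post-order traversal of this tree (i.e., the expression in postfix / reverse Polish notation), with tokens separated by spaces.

1 7 5 6 + + 7 4 + * 4 4 * 6 * * *

Post-order on an expression tree gives postfix notation: for each operator, emit left operand, right operand, then the operator.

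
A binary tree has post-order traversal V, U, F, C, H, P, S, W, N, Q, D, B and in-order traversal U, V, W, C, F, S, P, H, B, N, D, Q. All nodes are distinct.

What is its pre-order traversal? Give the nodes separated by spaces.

The last element of post-order is the root; it splits in-order into left and right subtrees.
Root B: left subtree has 8 nodes {U, V, W, C, F, S, P, H}, right has 3 {N, D, Q}.
  Root W: left subtree has 2 nodes {U, V}, right has 5 {C, F, S, P, H}.
    Root U: left subtree has 0 nodes { }, right has 1 {V}.
    Root S: left subtree has 2 nodes {C, F}, right has 2 {P, H}.
      Root C: left subtree has 0 nodes { }, right has 1 {F}.
      Root P: left subtree has 0 nodes { }, right has 1 {H}.
  Root D: left subtree has 1 node {N}, right has 1 {Q}.

B W U V S C F P H D N Q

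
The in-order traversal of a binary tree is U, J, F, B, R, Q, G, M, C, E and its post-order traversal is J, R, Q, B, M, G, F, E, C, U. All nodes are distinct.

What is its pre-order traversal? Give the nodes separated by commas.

U, C, F, J, G, B, Q, R, M, E

The last element of post-order is the root; it splits in-order into left and right subtrees.
Root U: left subtree has 0 nodes { }, right has 9 {J, F, B, R, Q, G, M, C, E}.
  Root C: left subtree has 7 nodes {J, F, B, R, Q, G, M}, right has 1 {E}.
    Root F: left subtree has 1 node {J}, right has 5 {B, R, Q, G, M}.
      Root G: left subtree has 3 nodes {B, R, Q}, right has 1 {M}.
        Root B: left subtree has 0 nodes { }, right has 2 {R, Q}.
          Root Q: left subtree has 1 node {R}, right has 0 { }.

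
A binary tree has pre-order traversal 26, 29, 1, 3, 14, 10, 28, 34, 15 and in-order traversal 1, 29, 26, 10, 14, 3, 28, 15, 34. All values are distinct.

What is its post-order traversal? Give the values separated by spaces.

1 29 10 14 15 34 28 3 26

The first element of pre-order is the root; it splits in-order into left and right subtrees.
Root 26: left subtree has 2 nodes {1, 29}, right has 6 {10, 14, 3, 28, 15, 34}.
  Root 29: left subtree has 1 node {1}, right has 0 { }.
  Root 3: left subtree has 2 nodes {10, 14}, right has 3 {28, 15, 34}.
    Root 14: left subtree has 1 node {10}, right has 0 { }.
    Root 28: left subtree has 0 nodes { }, right has 2 {15, 34}.
      Root 34: left subtree has 1 node {15}, right has 0 { }.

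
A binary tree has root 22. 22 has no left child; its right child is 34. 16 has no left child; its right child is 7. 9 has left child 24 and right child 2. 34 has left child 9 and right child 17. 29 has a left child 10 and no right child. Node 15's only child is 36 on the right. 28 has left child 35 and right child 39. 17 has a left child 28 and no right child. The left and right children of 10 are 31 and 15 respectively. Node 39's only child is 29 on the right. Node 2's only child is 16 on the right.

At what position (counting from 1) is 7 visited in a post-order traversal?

Post-order visits the left subtree, then the right subtree, then the node.
At 22: no left child.
At 22: go right to 34.
  At 34: go left to 9.
    At 9: go left to 24.
      24 is a leaf — visit 24.
    At 9: go right to 2.
      At 2: no left child.
      At 2: go right to 16.
        At 16: no left child.
        At 16: go right to 7.
          7 is a leaf — visit 7.
        Visit 16.
      Visit 2.
    Visit 9.
  At 34: go right to 17.
    At 17: go left to 28.
      At 28: go left to 35.
        35 is a leaf — visit 35.
      At 28: go right to 39.
        At 39: no left child.
        At 39: go right to 29.
          At 29: go left to 10.
            At 10: go left to 31.
              31 is a leaf — visit 31.
            At 10: go right to 15.
              At 15: no left child.
              At 15: go right to 36.
                36 is a leaf — visit 36.
              Visit 15.
            Visit 10.
          At 29: no right child.
          Visit 29.
        Visit 39.
      Visit 28.
    At 17: no right child.
    Visit 17.
  Visit 34.
Visit 22.
Full post-order sequence: 24, 7, 16, 2, 9, 35, 31, 36, 15, 10, 29, 39, 28, 17, 34, 22.

2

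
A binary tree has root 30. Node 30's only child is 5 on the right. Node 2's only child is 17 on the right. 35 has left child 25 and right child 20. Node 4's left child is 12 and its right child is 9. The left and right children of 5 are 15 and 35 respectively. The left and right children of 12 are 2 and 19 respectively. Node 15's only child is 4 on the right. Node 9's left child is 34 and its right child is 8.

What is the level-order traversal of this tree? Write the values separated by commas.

Level-order visits nodes level by level from the root, left to right within each level.
Level 0: 30
Level 1: 5
Level 2: 15, 35
Level 3: 4, 25, 20
Level 4: 12, 9
Level 5: 2, 19, 34, 8
Level 6: 17

30, 5, 15, 35, 4, 25, 20, 12, 9, 2, 19, 34, 8, 17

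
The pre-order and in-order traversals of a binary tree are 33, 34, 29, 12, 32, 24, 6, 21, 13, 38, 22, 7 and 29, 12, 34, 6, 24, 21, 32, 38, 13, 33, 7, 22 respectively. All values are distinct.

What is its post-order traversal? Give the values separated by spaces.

The first element of pre-order is the root; it splits in-order into left and right subtrees.
Root 33: left subtree has 9 nodes {29, 12, 34, 6, 24, 21, 32, 38, 13}, right has 2 {7, 22}.
  Root 34: left subtree has 2 nodes {29, 12}, right has 6 {6, 24, 21, 32, 38, 13}.
    Root 29: left subtree has 0 nodes { }, right has 1 {12}.
    Root 32: left subtree has 3 nodes {6, 24, 21}, right has 2 {38, 13}.
      Root 24: left subtree has 1 node {6}, right has 1 {21}.
      Root 13: left subtree has 1 node {38}, right has 0 { }.
  Root 22: left subtree has 1 node {7}, right has 0 { }.

12 29 6 21 24 38 13 32 34 7 22 33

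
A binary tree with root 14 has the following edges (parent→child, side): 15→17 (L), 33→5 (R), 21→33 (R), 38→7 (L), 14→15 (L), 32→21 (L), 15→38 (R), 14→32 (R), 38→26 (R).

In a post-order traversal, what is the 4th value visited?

Post-order visits the left subtree, then the right subtree, then the node.
At 14: go left to 15.
  At 15: go left to 17.
    17 is a leaf — visit 17.
  At 15: go right to 38.
    At 38: go left to 7.
      7 is a leaf — visit 7.
    At 38: go right to 26.
      26 is a leaf — visit 26.
    Visit 38.
  Visit 15.
At 14: go right to 32.
  At 32: go left to 21.
    At 21: no left child.
    At 21: go right to 33.
      At 33: no left child.
      At 33: go right to 5.
        5 is a leaf — visit 5.
      Visit 33.
    Visit 21.
  At 32: no right child.
  Visit 32.
Visit 14.
Full post-order sequence: 17, 7, 26, 38, 15, 5, 33, 21, 32, 14.

38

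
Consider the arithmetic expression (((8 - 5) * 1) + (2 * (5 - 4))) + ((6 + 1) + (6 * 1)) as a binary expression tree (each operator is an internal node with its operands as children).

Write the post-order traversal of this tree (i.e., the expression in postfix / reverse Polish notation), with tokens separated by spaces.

8 5 - 1 * 2 5 4 - * + 6 1 + 6 1 * + +

Post-order on an expression tree gives postfix notation: for each operator, emit left operand, right operand, then the operator.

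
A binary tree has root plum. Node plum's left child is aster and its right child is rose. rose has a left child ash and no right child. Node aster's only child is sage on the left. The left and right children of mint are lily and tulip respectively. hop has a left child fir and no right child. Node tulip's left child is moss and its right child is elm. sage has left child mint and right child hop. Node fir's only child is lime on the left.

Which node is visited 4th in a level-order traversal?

Level-order visits nodes level by level from the root, left to right within each level.
Level 0: plum
Level 1: aster, rose
Level 2: sage, ash
Level 3: mint, hop
Level 4: lily, tulip, fir
Level 5: moss, elm, lime
Full level-order sequence: plum, aster, rose, sage, ash, mint, hop, lily, tulip, fir, moss, elm, lime.

sage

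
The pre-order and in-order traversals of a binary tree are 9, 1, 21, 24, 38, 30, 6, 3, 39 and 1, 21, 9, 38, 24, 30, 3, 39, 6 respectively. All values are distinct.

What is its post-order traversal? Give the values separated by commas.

The first element of pre-order is the root; it splits in-order into left and right subtrees.
Root 9: left subtree has 2 nodes {1, 21}, right has 6 {38, 24, 30, 3, 39, 6}.
  Root 1: left subtree has 0 nodes { }, right has 1 {21}.
  Root 24: left subtree has 1 node {38}, right has 4 {30, 3, 39, 6}.
    Root 30: left subtree has 0 nodes { }, right has 3 {3, 39, 6}.
      Root 6: left subtree has 2 nodes {3, 39}, right has 0 { }.
        Root 3: left subtree has 0 nodes { }, right has 1 {39}.

21, 1, 38, 39, 3, 6, 30, 24, 9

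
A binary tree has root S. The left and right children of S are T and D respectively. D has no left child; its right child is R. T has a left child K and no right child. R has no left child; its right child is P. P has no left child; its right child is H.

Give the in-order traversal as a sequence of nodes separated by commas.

In-order visits the left subtree, then the node, then the right subtree.
At S: go left to T.
  At T: go left to K.
    K is a leaf — visit K.
  Visit T.
  At T: no right child.
Visit S.
At S: go right to D.
  At D: no left child.
  Visit D.
  At D: go right to R.
    At R: no left child.
    Visit R.
    At R: go right to P.
      At P: no left child.
      Visit P.
      At P: go right to H.
        H is a leaf — visit H.

K, T, S, D, R, P, H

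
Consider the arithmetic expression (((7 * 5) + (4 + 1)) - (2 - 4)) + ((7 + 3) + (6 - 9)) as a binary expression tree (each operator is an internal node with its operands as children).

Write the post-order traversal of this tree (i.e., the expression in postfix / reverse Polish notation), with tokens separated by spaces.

7 5 * 4 1 + + 2 4 - - 7 3 + 6 9 - + +

Post-order on an expression tree gives postfix notation: for each operator, emit left operand, right operand, then the operator.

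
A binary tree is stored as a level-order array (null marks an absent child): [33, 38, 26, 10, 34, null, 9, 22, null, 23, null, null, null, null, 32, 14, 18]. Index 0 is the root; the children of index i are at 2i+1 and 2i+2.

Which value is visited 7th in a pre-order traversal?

Pre-order visits the node, then its left subtree, then its right subtree.
Visit 33.
At 33: go left to 38.
  Visit 38.
  At 38: go left to 10.
    Visit 10.
    At 10: go left to 22.
      Visit 22.
      At 22: go left to 14.
        14 is a leaf — visit 14.
      At 22: go right to 18.
        18 is a leaf — visit 18.
    At 10: no right child.
  At 38: go right to 34.
    Visit 34.
    At 34: go left to 23.
      23 is a leaf — visit 23.
    At 34: no right child.
At 33: go right to 26.
  Visit 26.
  At 26: no left child.
  At 26: go right to 9.
    Visit 9.
    At 9: no left child.
    At 9: go right to 32.
      32 is a leaf — visit 32.
Full pre-order sequence: 33, 38, 10, 22, 14, 18, 34, 23, 26, 9, 32.

34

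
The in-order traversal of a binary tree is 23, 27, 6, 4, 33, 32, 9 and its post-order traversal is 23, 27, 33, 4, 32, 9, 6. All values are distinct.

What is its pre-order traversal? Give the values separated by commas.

The last element of post-order is the root; it splits in-order into left and right subtrees.
Root 6: left subtree has 2 nodes {23, 27}, right has 4 {4, 33, 32, 9}.
  Root 27: left subtree has 1 node {23}, right has 0 { }.
  Root 9: left subtree has 3 nodes {4, 33, 32}, right has 0 { }.
    Root 32: left subtree has 2 nodes {4, 33}, right has 0 { }.
      Root 4: left subtree has 0 nodes { }, right has 1 {33}.

6, 27, 23, 9, 32, 4, 33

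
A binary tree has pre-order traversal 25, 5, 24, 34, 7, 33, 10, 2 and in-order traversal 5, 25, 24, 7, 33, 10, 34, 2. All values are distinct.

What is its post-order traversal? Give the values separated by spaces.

5 10 33 7 2 34 24 25

The first element of pre-order is the root; it splits in-order into left and right subtrees.
Root 25: left subtree has 1 node {5}, right has 6 {24, 7, 33, 10, 34, 2}.
  Root 24: left subtree has 0 nodes { }, right has 5 {7, 33, 10, 34, 2}.
    Root 34: left subtree has 3 nodes {7, 33, 10}, right has 1 {2}.
      Root 7: left subtree has 0 nodes { }, right has 2 {33, 10}.
        Root 33: left subtree has 0 nodes { }, right has 1 {10}.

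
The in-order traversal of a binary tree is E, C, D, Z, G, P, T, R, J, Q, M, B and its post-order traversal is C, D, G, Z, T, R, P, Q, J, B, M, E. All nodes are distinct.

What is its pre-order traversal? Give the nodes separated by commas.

The last element of post-order is the root; it splits in-order into left and right subtrees.
Root E: left subtree has 0 nodes { }, right has 11 {C, D, Z, G, P, T, R, J, Q, M, B}.
  Root M: left subtree has 9 nodes {C, D, Z, G, P, T, R, J, Q}, right has 1 {B}.
    Root J: left subtree has 7 nodes {C, D, Z, G, P, T, R}, right has 1 {Q}.
      Root P: left subtree has 4 nodes {C, D, Z, G}, right has 2 {T, R}.
        Root Z: left subtree has 2 nodes {C, D}, right has 1 {G}.
          Root D: left subtree has 1 node {C}, right has 0 { }.
        Root R: left subtree has 1 node {T}, right has 0 { }.

E, M, J, P, Z, D, C, G, R, T, Q, B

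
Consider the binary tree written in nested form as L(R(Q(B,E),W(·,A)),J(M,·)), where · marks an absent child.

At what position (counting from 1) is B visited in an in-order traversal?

1

In-order visits the left subtree, then the node, then the right subtree.
At L: go left to R.
  At R: go left to Q.
    At Q: go left to B.
      B is a leaf — visit B.
    Visit Q.
    At Q: go right to E.
      E is a leaf — visit E.
  Visit R.
  At R: go right to W.
    At W: no left child.
    Visit W.
    At W: go right to A.
      A is a leaf — visit A.
Visit L.
At L: go right to J.
  At J: go left to M.
    M is a leaf — visit M.
  Visit J.
  At J: no right child.
Full in-order sequence: B, Q, E, R, W, A, L, M, J.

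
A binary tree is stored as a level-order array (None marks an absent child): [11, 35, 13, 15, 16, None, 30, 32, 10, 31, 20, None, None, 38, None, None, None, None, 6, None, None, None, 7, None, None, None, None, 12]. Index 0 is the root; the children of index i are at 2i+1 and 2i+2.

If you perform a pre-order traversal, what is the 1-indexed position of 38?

13

Pre-order visits the node, then its left subtree, then its right subtree.
Visit 11.
At 11: go left to 35.
  Visit 35.
  At 35: go left to 15.
    Visit 15.
    At 15: go left to 32.
      32 is a leaf — visit 32.
    At 15: go right to 10.
      Visit 10.
      At 10: no left child.
      At 10: go right to 6.
        6 is a leaf — visit 6.
  At 35: go right to 16.
    Visit 16.
    At 16: go left to 31.
      31 is a leaf — visit 31.
    At 16: go right to 20.
      Visit 20.
      At 20: no left child.
      At 20: go right to 7.
        7 is a leaf — visit 7.
At 11: go right to 13.
  Visit 13.
  At 13: no left child.
  At 13: go right to 30.
    Visit 30.
    At 30: go left to 38.
      Visit 38.
      At 38: go left to 12.
        12 is a leaf — visit 12.
      At 38: no right child.
    At 30: no right child.
Full pre-order sequence: 11, 35, 15, 32, 10, 6, 16, 31, 20, 7, 13, 30, 38, 12.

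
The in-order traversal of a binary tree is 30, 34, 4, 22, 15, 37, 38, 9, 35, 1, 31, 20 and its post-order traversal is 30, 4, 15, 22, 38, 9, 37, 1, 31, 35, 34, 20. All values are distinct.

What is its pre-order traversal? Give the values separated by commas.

20, 34, 30, 35, 37, 22, 4, 15, 9, 38, 31, 1

The last element of post-order is the root; it splits in-order into left and right subtrees.
Root 20: left subtree has 11 nodes {30, 34, 4, 22, 15, 37, 38, 9, 35, 1, 31}, right has 0 { }.
  Root 34: left subtree has 1 node {30}, right has 9 {4, 22, 15, 37, 38, 9, 35, 1, 31}.
    Root 35: left subtree has 6 nodes {4, 22, 15, 37, 38, 9}, right has 2 {1, 31}.
      Root 37: left subtree has 3 nodes {4, 22, 15}, right has 2 {38, 9}.
        Root 22: left subtree has 1 node {4}, right has 1 {15}.
        Root 9: left subtree has 1 node {38}, right has 0 { }.
      Root 31: left subtree has 1 node {1}, right has 0 { }.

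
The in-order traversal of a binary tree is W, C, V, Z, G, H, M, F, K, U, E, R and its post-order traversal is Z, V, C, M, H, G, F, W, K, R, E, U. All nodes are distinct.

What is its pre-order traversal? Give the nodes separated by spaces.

U K W F G C V Z H M E R

The last element of post-order is the root; it splits in-order into left and right subtrees.
Root U: left subtree has 9 nodes {W, C, V, Z, G, H, M, F, K}, right has 2 {E, R}.
  Root K: left subtree has 8 nodes {W, C, V, Z, G, H, M, F}, right has 0 { }.
    Root W: left subtree has 0 nodes { }, right has 7 {C, V, Z, G, H, M, F}.
      Root F: left subtree has 6 nodes {C, V, Z, G, H, M}, right has 0 { }.
        Root G: left subtree has 3 nodes {C, V, Z}, right has 2 {H, M}.
          Root C: left subtree has 0 nodes { }, right has 2 {V, Z}.
            Root V: left subtree has 0 nodes { }, right has 1 {Z}.
          Root H: left subtree has 0 nodes { }, right has 1 {M}.
  Root E: left subtree has 0 nodes { }, right has 1 {R}.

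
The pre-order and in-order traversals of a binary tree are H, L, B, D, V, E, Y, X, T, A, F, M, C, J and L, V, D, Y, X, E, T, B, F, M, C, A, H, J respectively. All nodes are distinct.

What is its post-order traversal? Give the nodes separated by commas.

V, X, Y, T, E, D, C, M, F, A, B, L, J, H

The first element of pre-order is the root; it splits in-order into left and right subtrees.
Root H: left subtree has 12 nodes {L, V, D, Y, X, E, T, B, F, M, C, A}, right has 1 {J}.
  Root L: left subtree has 0 nodes { }, right has 11 {V, D, Y, X, E, T, B, F, M, C, A}.
    Root B: left subtree has 6 nodes {V, D, Y, X, E, T}, right has 4 {F, M, C, A}.
      Root D: left subtree has 1 node {V}, right has 4 {Y, X, E, T}.
        Root E: left subtree has 2 nodes {Y, X}, right has 1 {T}.
          Root Y: left subtree has 0 nodes { }, right has 1 {X}.
      Root A: left subtree has 3 nodes {F, M, C}, right has 0 { }.
        Root F: left subtree has 0 nodes { }, right has 2 {M, C}.
          Root M: left subtree has 0 nodes { }, right has 1 {C}.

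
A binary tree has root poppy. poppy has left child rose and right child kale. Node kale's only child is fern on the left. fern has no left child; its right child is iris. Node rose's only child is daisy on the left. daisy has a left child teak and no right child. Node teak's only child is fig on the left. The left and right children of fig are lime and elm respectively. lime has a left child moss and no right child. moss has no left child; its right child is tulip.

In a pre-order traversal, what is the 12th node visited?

Pre-order visits the node, then its left subtree, then its right subtree.
Visit poppy.
At poppy: go left to rose.
  Visit rose.
  At rose: go left to daisy.
    Visit daisy.
    At daisy: go left to teak.
      Visit teak.
      At teak: go left to fig.
        Visit fig.
        At fig: go left to lime.
          Visit lime.
          At lime: go left to moss.
            Visit moss.
            At moss: no left child.
            At moss: go right to tulip.
              tulip is a leaf — visit tulip.
          At lime: no right child.
        At fig: go right to elm.
          elm is a leaf — visit elm.
      At teak: no right child.
    At daisy: no right child.
  At rose: no right child.
At poppy: go right to kale.
  Visit kale.
  At kale: go left to fern.
    Visit fern.
    At fern: no left child.
    At fern: go right to iris.
      iris is a leaf — visit iris.
  At kale: no right child.
Full pre-order sequence: poppy, rose, daisy, teak, fig, lime, moss, tulip, elm, kale, fern, iris.

iris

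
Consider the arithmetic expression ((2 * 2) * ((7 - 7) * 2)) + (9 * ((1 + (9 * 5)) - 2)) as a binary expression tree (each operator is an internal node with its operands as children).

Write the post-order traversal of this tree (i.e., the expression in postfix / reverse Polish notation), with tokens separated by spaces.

Post-order on an expression tree gives postfix notation: for each operator, emit left operand, right operand, then the operator.

2 2 * 7 7 - 2 * * 9 1 9 5 * + 2 - * +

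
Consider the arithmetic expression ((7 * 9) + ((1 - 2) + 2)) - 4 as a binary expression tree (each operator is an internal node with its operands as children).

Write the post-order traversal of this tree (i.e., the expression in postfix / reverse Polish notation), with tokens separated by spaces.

7 9 * 1 2 - 2 + + 4 -

Post-order on an expression tree gives postfix notation: for each operator, emit left operand, right operand, then the operator.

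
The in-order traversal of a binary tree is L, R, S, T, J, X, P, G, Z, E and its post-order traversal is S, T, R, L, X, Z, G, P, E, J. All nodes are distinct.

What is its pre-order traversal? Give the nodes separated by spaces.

J L R T S E P X G Z

The last element of post-order is the root; it splits in-order into left and right subtrees.
Root J: left subtree has 4 nodes {L, R, S, T}, right has 5 {X, P, G, Z, E}.
  Root L: left subtree has 0 nodes { }, right has 3 {R, S, T}.
    Root R: left subtree has 0 nodes { }, right has 2 {S, T}.
      Root T: left subtree has 1 node {S}, right has 0 { }.
  Root E: left subtree has 4 nodes {X, P, G, Z}, right has 0 { }.
    Root P: left subtree has 1 node {X}, right has 2 {G, Z}.
      Root G: left subtree has 0 nodes { }, right has 1 {Z}.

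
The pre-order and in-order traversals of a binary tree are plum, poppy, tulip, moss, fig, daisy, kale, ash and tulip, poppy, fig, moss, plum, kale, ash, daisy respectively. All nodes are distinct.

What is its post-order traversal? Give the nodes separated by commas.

tulip, fig, moss, poppy, ash, kale, daisy, plum

The first element of pre-order is the root; it splits in-order into left and right subtrees.
Root plum: left subtree has 4 nodes {tulip, poppy, fig, moss}, right has 3 {kale, ash, daisy}.
  Root poppy: left subtree has 1 node {tulip}, right has 2 {fig, moss}.
    Root moss: left subtree has 1 node {fig}, right has 0 { }.
  Root daisy: left subtree has 2 nodes {kale, ash}, right has 0 { }.
    Root kale: left subtree has 0 nodes { }, right has 1 {ash}.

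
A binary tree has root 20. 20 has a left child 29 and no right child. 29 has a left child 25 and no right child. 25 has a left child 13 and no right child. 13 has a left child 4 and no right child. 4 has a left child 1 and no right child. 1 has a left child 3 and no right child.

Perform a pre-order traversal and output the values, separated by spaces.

Pre-order visits the node, then its left subtree, then its right subtree.
Visit 20.
At 20: go left to 29.
  Visit 29.
  At 29: go left to 25.
    Visit 25.
    At 25: go left to 13.
      Visit 13.
      At 13: go left to 4.
        Visit 4.
        At 4: go left to 1.
          Visit 1.
          At 1: go left to 3.
            3 is a leaf — visit 3.
          At 1: no right child.
        At 4: no right child.
      At 13: no right child.
    At 25: no right child.
  At 29: no right child.
At 20: no right child.

20 29 25 13 4 1 3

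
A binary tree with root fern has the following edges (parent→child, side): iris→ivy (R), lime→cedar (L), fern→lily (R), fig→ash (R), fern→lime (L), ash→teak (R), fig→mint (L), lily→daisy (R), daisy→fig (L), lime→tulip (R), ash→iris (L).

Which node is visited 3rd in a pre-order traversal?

Pre-order visits the node, then its left subtree, then its right subtree.
Visit fern.
At fern: go left to lime.
  Visit lime.
  At lime: go left to cedar.
    cedar is a leaf — visit cedar.
  At lime: go right to tulip.
    tulip is a leaf — visit tulip.
At fern: go right to lily.
  Visit lily.
  At lily: no left child.
  At lily: go right to daisy.
    Visit daisy.
    At daisy: go left to fig.
      Visit fig.
      At fig: go left to mint.
        mint is a leaf — visit mint.
      At fig: go right to ash.
        Visit ash.
        At ash: go left to iris.
          Visit iris.
          At iris: no left child.
          At iris: go right to ivy.
            ivy is a leaf — visit ivy.
        At ash: go right to teak.
          teak is a leaf — visit teak.
    At daisy: no right child.
Full pre-order sequence: fern, lime, cedar, tulip, lily, daisy, fig, mint, ash, iris, ivy, teak.

cedar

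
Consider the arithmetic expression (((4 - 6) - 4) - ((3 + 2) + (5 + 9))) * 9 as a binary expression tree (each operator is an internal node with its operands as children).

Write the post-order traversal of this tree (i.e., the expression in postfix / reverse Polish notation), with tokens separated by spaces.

4 6 - 4 - 3 2 + 5 9 + + - 9 *

Post-order on an expression tree gives postfix notation: for each operator, emit left operand, right operand, then the operator.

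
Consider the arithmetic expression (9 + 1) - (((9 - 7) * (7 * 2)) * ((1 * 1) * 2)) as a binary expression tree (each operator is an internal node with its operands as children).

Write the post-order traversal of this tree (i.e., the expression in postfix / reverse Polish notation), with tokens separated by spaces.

Post-order on an expression tree gives postfix notation: for each operator, emit left operand, right operand, then the operator.

9 1 + 9 7 - 7 2 * * 1 1 * 2 * * -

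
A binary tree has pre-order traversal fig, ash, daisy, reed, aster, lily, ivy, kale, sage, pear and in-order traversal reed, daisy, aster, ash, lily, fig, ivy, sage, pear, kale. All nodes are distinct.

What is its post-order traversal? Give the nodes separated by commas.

reed, aster, daisy, lily, ash, pear, sage, kale, ivy, fig

The first element of pre-order is the root; it splits in-order into left and right subtrees.
Root fig: left subtree has 5 nodes {reed, daisy, aster, ash, lily}, right has 4 {ivy, sage, pear, kale}.
  Root ash: left subtree has 3 nodes {reed, daisy, aster}, right has 1 {lily}.
    Root daisy: left subtree has 1 node {reed}, right has 1 {aster}.
  Root ivy: left subtree has 0 nodes { }, right has 3 {sage, pear, kale}.
    Root kale: left subtree has 2 nodes {sage, pear}, right has 0 { }.
      Root sage: left subtree has 0 nodes { }, right has 1 {pear}.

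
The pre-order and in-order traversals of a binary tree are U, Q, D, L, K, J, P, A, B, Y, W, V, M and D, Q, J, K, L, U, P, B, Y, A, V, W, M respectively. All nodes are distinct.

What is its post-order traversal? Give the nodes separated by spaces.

The first element of pre-order is the root; it splits in-order into left and right subtrees.
Root U: left subtree has 5 nodes {D, Q, J, K, L}, right has 7 {P, B, Y, A, V, W, M}.
  Root Q: left subtree has 1 node {D}, right has 3 {J, K, L}.
    Root L: left subtree has 2 nodes {J, K}, right has 0 { }.
      Root K: left subtree has 1 node {J}, right has 0 { }.
  Root P: left subtree has 0 nodes { }, right has 6 {B, Y, A, V, W, M}.
    Root A: left subtree has 2 nodes {B, Y}, right has 3 {V, W, M}.
      Root B: left subtree has 0 nodes { }, right has 1 {Y}.
      Root W: left subtree has 1 node {V}, right has 1 {M}.

D J K L Q Y B V M W A P U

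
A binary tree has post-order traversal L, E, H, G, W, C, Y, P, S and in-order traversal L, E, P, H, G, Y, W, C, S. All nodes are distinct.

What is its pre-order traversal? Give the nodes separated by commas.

S, P, E, L, Y, G, H, C, W

The last element of post-order is the root; it splits in-order into left and right subtrees.
Root S: left subtree has 8 nodes {L, E, P, H, G, Y, W, C}, right has 0 { }.
  Root P: left subtree has 2 nodes {L, E}, right has 5 {H, G, Y, W, C}.
    Root E: left subtree has 1 node {L}, right has 0 { }.
    Root Y: left subtree has 2 nodes {H, G}, right has 2 {W, C}.
      Root G: left subtree has 1 node {H}, right has 0 { }.
      Root C: left subtree has 1 node {W}, right has 0 { }.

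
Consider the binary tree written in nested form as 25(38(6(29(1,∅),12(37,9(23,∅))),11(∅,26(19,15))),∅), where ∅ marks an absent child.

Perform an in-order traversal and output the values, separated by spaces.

1 29 6 37 12 23 9 38 11 19 26 15 25

In-order visits the left subtree, then the node, then the right subtree.
At 25: go left to 38.
  At 38: go left to 6.
    At 6: go left to 29.
      At 29: go left to 1.
        1 is a leaf — visit 1.
      Visit 29.
      At 29: no right child.
    Visit 6.
    At 6: go right to 12.
      At 12: go left to 37.
        37 is a leaf — visit 37.
      Visit 12.
      At 12: go right to 9.
        At 9: go left to 23.
          23 is a leaf — visit 23.
        Visit 9.
        At 9: no right child.
  Visit 38.
  At 38: go right to 11.
    At 11: no left child.
    Visit 11.
    At 11: go right to 26.
      At 26: go left to 19.
        19 is a leaf — visit 19.
      Visit 26.
      At 26: go right to 15.
        15 is a leaf — visit 15.
Visit 25.
At 25: no right child.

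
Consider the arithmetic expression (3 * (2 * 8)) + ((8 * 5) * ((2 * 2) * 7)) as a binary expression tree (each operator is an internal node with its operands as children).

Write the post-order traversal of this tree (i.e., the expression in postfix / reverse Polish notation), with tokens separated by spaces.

3 2 8 * * 8 5 * 2 2 * 7 * * +

Post-order on an expression tree gives postfix notation: for each operator, emit left operand, right operand, then the operator.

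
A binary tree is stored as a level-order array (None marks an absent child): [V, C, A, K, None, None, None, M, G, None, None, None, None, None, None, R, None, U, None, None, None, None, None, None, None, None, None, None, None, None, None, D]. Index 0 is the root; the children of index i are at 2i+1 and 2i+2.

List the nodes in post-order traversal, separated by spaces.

D R M U G K C A V

Post-order visits the left subtree, then the right subtree, then the node.
At V: go left to C.
  At C: go left to K.
    At K: go left to M.
      At M: go left to R.
        At R: go left to D.
          D is a leaf — visit D.
        At R: no right child.
        Visit R.
      At M: no right child.
      Visit M.
    At K: go right to G.
      At G: go left to U.
        U is a leaf — visit U.
      At G: no right child.
      Visit G.
    Visit K.
  At C: no right child.
  Visit C.
At V: go right to A.
  A is a leaf — visit A.
Visit V.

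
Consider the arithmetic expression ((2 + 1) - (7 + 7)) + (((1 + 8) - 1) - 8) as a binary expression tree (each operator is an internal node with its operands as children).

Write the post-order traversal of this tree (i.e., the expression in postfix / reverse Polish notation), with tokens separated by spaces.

2 1 + 7 7 + - 1 8 + 1 - 8 - +

Post-order on an expression tree gives postfix notation: for each operator, emit left operand, right operand, then the operator.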